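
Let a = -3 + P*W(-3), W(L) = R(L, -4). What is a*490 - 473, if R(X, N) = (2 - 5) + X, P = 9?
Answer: -28403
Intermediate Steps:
R(X, N) = -3 + X
W(L) = -3 + L
a = -57 (a = -3 + 9*(-3 - 3) = -3 + 9*(-6) = -3 - 54 = -57)
a*490 - 473 = -57*490 - 473 = -27930 - 473 = -28403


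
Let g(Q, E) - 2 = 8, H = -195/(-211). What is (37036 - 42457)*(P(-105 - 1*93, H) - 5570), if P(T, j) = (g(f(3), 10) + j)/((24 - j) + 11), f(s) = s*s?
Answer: 43417867779/1438 ≈ 3.0193e+7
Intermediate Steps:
H = 195/211 (H = -195*(-1/211) = 195/211 ≈ 0.92417)
f(s) = s**2
g(Q, E) = 10 (g(Q, E) = 2 + 8 = 10)
P(T, j) = (10 + j)/(35 - j) (P(T, j) = (10 + j)/((24 - j) + 11) = (10 + j)/(35 - j))
(37036 - 42457)*(P(-105 - 1*93, H) - 5570) = (37036 - 42457)*((-10 - 1*195/211)/(-35 + 195/211) - 5570) = -5421*((-10 - 195/211)/(-7190/211) - 5570) = -5421*(-211/7190*(-2305/211) - 5570) = -5421*(461/1438 - 5570) = -5421*(-8009199/1438) = 43417867779/1438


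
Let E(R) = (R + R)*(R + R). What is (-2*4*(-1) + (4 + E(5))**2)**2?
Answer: 117158976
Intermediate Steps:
E(R) = 4*R**2 (E(R) = (2*R)*(2*R) = 4*R**2)
(-2*4*(-1) + (4 + E(5))**2)**2 = (-2*4*(-1) + (4 + 4*5**2)**2)**2 = (-8*(-1) + (4 + 4*25)**2)**2 = (8 + (4 + 100)**2)**2 = (8 + 104**2)**2 = (8 + 10816)**2 = 10824**2 = 117158976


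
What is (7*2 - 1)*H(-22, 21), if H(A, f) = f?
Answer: 273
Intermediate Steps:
(7*2 - 1)*H(-22, 21) = (7*2 - 1)*21 = (14 - 1)*21 = 13*21 = 273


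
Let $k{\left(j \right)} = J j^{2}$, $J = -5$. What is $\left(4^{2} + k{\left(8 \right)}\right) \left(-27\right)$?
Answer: $8208$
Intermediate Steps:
$k{\left(j \right)} = - 5 j^{2}$
$\left(4^{2} + k{\left(8 \right)}\right) \left(-27\right) = \left(4^{2} - 5 \cdot 8^{2}\right) \left(-27\right) = \left(16 - 320\right) \left(-27\right) = \left(-304\right) \left(-27\right) = 8208$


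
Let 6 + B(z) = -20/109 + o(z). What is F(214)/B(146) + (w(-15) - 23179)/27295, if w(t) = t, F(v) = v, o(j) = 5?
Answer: -639675196/3521055 ≈ -181.67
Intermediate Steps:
B(z) = -129/109 (B(z) = -6 + (-20/109 + 5) = -6 + 525/109 = -129/109)
F(214)/B(146) + (w(-15) - 23179)/27295 = 214/(-129/109) + (-15 - 23179)/27295 = 214*(-109/129) - 23194*1/27295 = -23326/129 - 23194/27295 = -639675196/3521055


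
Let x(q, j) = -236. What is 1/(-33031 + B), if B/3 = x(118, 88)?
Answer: -1/33739 ≈ -2.9639e-5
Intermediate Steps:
B = -708 (B = 3*(-236) = -708)
1/(-33031 + B) = 1/(-33031 - 708) = 1/(-33739) = -1/33739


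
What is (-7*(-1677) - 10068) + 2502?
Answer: 4173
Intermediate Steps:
(-7*(-1677) - 10068) + 2502 = (11739 - 10068) + 2502 = 1671 + 2502 = 4173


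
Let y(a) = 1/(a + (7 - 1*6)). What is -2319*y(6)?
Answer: -2319/7 ≈ -331.29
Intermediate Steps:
y(a) = 1/(1 + a) (y(a) = 1/(a + (7 - 6)) = 1/(a + 1) = 1/(1 + a))
-2319*y(6) = -2319/(1 + 6) = -2319/7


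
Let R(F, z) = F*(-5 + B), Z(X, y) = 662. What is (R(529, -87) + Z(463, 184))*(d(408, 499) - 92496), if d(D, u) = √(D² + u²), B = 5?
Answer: -61232352 + 662*√415465 ≈ -6.0806e+7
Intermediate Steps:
R(F, z) = 0 (R(F, z) = F*(-5 + 5) = F*0 = 0)
(R(529, -87) + Z(463, 184))*(d(408, 499) - 92496) = (0 + 662)*(√(408² + 499²) - 92496) = 662*(√(166464 + 249001) - 92496) = 662*(√415465 - 92496) = 662*(-92496 + √415465) = -61232352 + 662*√415465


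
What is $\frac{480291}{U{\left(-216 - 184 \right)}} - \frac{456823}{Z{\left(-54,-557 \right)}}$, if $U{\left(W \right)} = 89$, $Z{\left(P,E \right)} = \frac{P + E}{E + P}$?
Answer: $- \frac{40176956}{89} \approx -4.5143 \cdot 10^{5}$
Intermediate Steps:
$Z{\left(P,E \right)} = 1$ ($Z{\left(P,E \right)} = \frac{E + P}{E + P} = 1$)
$\frac{480291}{U{\left(-216 - 184 \right)}} - \frac{456823}{Z{\left(-54,-557 \right)}} = \frac{480291}{89} - \frac{456823}{1} = 480291 \cdot \frac{1}{89} - 456823 = \frac{480291}{89} - 456823 = - \frac{40176956}{89}$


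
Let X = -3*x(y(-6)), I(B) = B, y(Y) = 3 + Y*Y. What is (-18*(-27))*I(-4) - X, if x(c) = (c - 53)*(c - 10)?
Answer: -3162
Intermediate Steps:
y(Y) = 3 + Y²
x(c) = (-53 + c)*(-10 + c)
X = 1218 (X = -3*(530 + (3 + (-6)²)² - 63*(3 + (-6)²)) = -3*(530 + (3 + 36)² - 63*(3 + 36)) = -3*(530 + 39² - 63*39) = -3*(530 + 1521 - 2457) = -3*(-406) = 1218)
(-18*(-27))*I(-4) - X = -18*(-27)*(-4) - 1*1218 = 486*(-4) - 1218 = -1944 - 1218 = -3162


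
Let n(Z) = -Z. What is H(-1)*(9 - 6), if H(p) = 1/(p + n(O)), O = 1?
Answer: -3/2 ≈ -1.5000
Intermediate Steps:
H(p) = 1/(-1 + p) (H(p) = 1/(p - 1*1) = 1/(p - 1) = 1/(-1 + p))
H(-1)*(9 - 6) = (9 - 6)/(-1 - 1) = 3/(-2) = -½*3 = -3/2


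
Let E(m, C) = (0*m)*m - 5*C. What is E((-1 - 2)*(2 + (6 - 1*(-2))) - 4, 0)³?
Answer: 0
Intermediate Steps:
E(m, C) = -5*C (E(m, C) = 0*m - 5*C = 0 - 5*C = -5*C)
E((-1 - 2)*(2 + (6 - 1*(-2))) - 4, 0)³ = (-5*0)³ = 0³ = 0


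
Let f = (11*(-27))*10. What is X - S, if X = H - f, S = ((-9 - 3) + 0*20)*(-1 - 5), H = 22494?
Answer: 25392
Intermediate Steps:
f = -2970 (f = -297*10 = -2970)
S = 72 (S = (-12 + 0)*(-6) = -12*(-6) = 72)
X = 25464 (X = 22494 - 1*(-2970) = 22494 + 2970 = 25464)
X - S = 25464 - 1*72 = 25464 - 72 = 25392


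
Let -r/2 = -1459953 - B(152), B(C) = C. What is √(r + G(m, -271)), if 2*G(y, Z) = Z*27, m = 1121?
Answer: √11666206/2 ≈ 1707.8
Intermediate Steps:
G(y, Z) = 27*Z/2 (G(y, Z) = (Z*27)/2 = (27*Z)/2 = 27*Z/2)
r = 2920210 (r = -2*(-1459953 - 1*152) = -2*(-1459953 - 152) = -2*(-1460105) = 2920210)
√(r + G(m, -271)) = √(2920210 + (27/2)*(-271)) = √(2920210 - 7317/2) = √(5833103/2) = √11666206/2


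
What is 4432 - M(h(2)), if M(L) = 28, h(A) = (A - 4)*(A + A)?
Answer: 4404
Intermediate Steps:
h(A) = 2*A*(-4 + A) (h(A) = (-4 + A)*(2*A) = 2*A*(-4 + A))
4432 - M(h(2)) = 4432 - 1*28 = 4432 - 28 = 4404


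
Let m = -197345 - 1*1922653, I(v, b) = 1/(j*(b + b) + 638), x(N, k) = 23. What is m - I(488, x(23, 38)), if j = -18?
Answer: -402799619/190 ≈ -2.1200e+6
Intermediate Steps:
I(v, b) = 1/(638 - 36*b) (I(v, b) = 1/(-18*(b + b) + 638) = 1/(-36*b + 638) = 1/(638 - 36*b))
m = -2119998 (m = -197345 - 1922653 = -2119998)
m - I(488, x(23, 38)) = -2119998 - 1/(2*(319 - 18*23)) = -2119998 - 1/(2*(319 - 414)) = -2119998 - 1/(2*(-95)) = -2119998 - (-1)/(2*95) = -2119998 - 1*(-1/190) = -2119998 + 1/190 = -402799619/190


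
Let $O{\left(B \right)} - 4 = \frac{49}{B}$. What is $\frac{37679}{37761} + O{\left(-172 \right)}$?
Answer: $\frac{746587}{158412} \approx 4.7129$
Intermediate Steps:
$O{\left(B \right)} = 4 + \frac{49}{B}$
$\frac{37679}{37761} + O{\left(-172 \right)} = \frac{37679}{37761} + \left(4 + \frac{49}{-172}\right) = 37679 \cdot \frac{1}{37761} + \left(4 + 49 \left(- \frac{1}{172}\right)\right) = \frac{919}{921} + \left(4 - \frac{49}{172}\right) = \frac{919}{921} + \frac{639}{172} = \frac{746587}{158412}$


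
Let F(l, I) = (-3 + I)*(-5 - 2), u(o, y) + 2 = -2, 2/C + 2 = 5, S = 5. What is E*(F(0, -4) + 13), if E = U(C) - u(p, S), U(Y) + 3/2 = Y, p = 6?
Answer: 589/3 ≈ 196.33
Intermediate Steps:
C = 2/3 (C = 2/(-2 + 5) = 2/3 ≈ 0.66667)
u(o, y) = -4 (u(o, y) = -2 - 2 = -4)
U(Y) = -3/2 + Y
F(l, I) = 21 - 7*I (F(l, I) = (-3 + I)*(-7) = 21 - 7*I)
E = 19/6 (E = (-3/2 + 2/3) - 1*(-4) = -5/6 + 4 = 19/6 ≈ 3.1667)
E*(F(0, -4) + 13) = 19*((21 - 7*(-4)) + 13)/6 = 19*((21 + 28) + 13)/6 = 19*(49 + 13)/6 = (19/6)*62 = 589/3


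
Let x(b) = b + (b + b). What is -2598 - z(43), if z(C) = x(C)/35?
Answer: -91059/35 ≈ -2601.7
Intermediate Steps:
x(b) = 3*b (x(b) = b + 2*b = 3*b)
z(C) = 3*C/35 (z(C) = (3*C)/35 = (3*C)*(1/35) = 3*C/35)
-2598 - z(43) = -2598 - 3*43/35 = -2598 - 1*129/35 = -2598 - 129/35 = -91059/35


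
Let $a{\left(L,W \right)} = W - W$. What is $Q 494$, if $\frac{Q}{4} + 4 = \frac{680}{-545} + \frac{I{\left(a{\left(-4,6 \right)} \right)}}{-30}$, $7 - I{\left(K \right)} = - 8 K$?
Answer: $- \frac{17707924}{1635} \approx -10831.0$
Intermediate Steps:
$a{\left(L,W \right)} = 0$
$I{\left(K \right)} = 7 + 8 K$ ($I{\left(K \right)} = 7 - - 8 K = 7 + 8 K$)
$Q = - \frac{35846}{1635}$ ($Q = -16 + 4 \left(\frac{680}{-545} + \frac{7 + 8 \cdot 0}{-30}\right) = -16 + 4 \left(680 \left(- \frac{1}{545}\right) + \left(7 + 0\right) \left(- \frac{1}{30}\right)\right) = -16 + 4 \left(- \frac{136}{109} + 7 \left(- \frac{1}{30}\right)\right) = -16 + 4 \left(- \frac{136}{109} - \frac{7}{30}\right) = -16 + 4 \left(- \frac{4843}{3270}\right) = -16 - \frac{9686}{1635} = - \frac{35846}{1635} \approx -21.924$)
$Q 494 = \left(- \frac{35846}{1635}\right) 494 = - \frac{17707924}{1635}$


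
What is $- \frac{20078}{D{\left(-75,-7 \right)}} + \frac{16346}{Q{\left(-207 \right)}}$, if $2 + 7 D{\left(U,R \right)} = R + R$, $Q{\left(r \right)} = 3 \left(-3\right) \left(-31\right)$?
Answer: $\frac{19736935}{2232} \approx 8842.7$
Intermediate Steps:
$Q{\left(r \right)} = 279$ ($Q{\left(r \right)} = \left(-9\right) \left(-31\right) = 279$)
$D{\left(U,R \right)} = - \frac{2}{7} + \frac{2 R}{7}$ ($D{\left(U,R \right)} = - \frac{2}{7} + \frac{R + R}{7} = - \frac{2}{7} + \frac{2 R}{7}$)
$- \frac{20078}{D{\left(-75,-7 \right)}} + \frac{16346}{Q{\left(-207 \right)}} = - \frac{20078}{- \frac{2}{7} + \frac{2}{7} \left(-7\right)} + \frac{16346}{279} = - \frac{20078}{- \frac{2}{7} - 2} + 16346 \cdot \frac{1}{279} = - \frac{20078}{- \frac{16}{7}} + \frac{16346}{279} = \left(-20078\right) \left(- \frac{7}{16}\right) + \frac{16346}{279} = \frac{70273}{8} + \frac{16346}{279} = \frac{19736935}{2232}$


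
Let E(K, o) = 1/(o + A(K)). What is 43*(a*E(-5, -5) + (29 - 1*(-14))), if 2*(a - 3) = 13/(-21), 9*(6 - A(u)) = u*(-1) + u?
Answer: 82517/42 ≈ 1964.7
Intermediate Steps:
A(u) = 6 (A(u) = 6 - (u*(-1) + u)/9 = 6 - (-u + u)/9 = 6 - 1/9*0 = 6 + 0 = 6)
a = 113/42 (a = 3 + (13/(-21))/2 = 3 + (13*(-1/21))/2 = 3 + (1/2)*(-13/21) = 3 - 13/42 = 113/42 ≈ 2.6905)
E(K, o) = 1/(6 + o) (E(K, o) = 1/(o + 6) = 1/(6 + o))
43*(a*E(-5, -5) + (29 - 1*(-14))) = 43*(113/(42*(6 - 5)) + (29 - 1*(-14))) = 43*((113/42)/1 + (29 + 14)) = 43*((113/42)*1 + 43) = 43*(113/42 + 43) = 43*(1919/42) = 82517/42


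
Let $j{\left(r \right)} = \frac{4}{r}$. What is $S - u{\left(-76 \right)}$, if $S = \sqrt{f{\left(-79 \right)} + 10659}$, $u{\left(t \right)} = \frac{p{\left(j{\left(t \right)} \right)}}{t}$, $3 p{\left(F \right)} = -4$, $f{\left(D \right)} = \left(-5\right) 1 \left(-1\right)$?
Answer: $- \frac{1}{57} + 2 \sqrt{2666} \approx 103.25$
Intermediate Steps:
$f{\left(D \right)} = 5$ ($f{\left(D \right)} = \left(-5\right) \left(-1\right) = 5$)
$p{\left(F \right)} = - \frac{4}{3}$ ($p{\left(F \right)} = \frac{1}{3} \left(-4\right) = - \frac{4}{3}$)
$u{\left(t \right)} = - \frac{4}{3 t}$
$S = 2 \sqrt{2666}$ ($S = \sqrt{5 + 10659} = \sqrt{10664} = 2 \sqrt{2666} \approx 103.27$)
$S - u{\left(-76 \right)} = 2 \sqrt{2666} - - \frac{4}{3 \left(-76\right)} = 2 \sqrt{2666} - \left(- \frac{4}{3}\right) \left(- \frac{1}{76}\right) = 2 \sqrt{2666} - \frac{1}{57} = - \frac{1}{57} + 2 \sqrt{2666}$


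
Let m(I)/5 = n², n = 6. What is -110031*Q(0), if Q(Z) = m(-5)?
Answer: -19805580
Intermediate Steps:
m(I) = 180 (m(I) = 5*6² = 5*36 = 180)
Q(Z) = 180
-110031*Q(0) = -110031*180 = -19805580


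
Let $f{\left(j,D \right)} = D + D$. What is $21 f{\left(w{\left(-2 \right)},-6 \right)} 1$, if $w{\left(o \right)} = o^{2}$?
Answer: $-252$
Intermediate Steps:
$f{\left(j,D \right)} = 2 D$
$21 f{\left(w{\left(-2 \right)},-6 \right)} 1 = 21 \cdot 2 \left(-6\right) 1 = 21 \left(-12\right) 1 = \left(-252\right) 1 = -252$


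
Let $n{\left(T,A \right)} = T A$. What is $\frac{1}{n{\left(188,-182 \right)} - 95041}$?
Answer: $- \frac{1}{129257} \approx -7.7365 \cdot 10^{-6}$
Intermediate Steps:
$n{\left(T,A \right)} = A T$
$\frac{1}{n{\left(188,-182 \right)} - 95041} = \frac{1}{\left(-182\right) 188 - 95041} = \frac{1}{-34216 - 95041} = \frac{1}{-129257} = - \frac{1}{129257}$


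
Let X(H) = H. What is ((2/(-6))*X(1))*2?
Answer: -2/3 ≈ -0.66667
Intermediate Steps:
((2/(-6))*X(1))*2 = ((2/(-6))*1)*2 = ((2*(-1/6))*1)*2 = -1/3*1*2 = -1/3*2 = -2/3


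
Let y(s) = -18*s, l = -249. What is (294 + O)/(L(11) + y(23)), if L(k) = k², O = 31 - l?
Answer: -574/293 ≈ -1.9590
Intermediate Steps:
O = 280 (O = 31 - 1*(-249) = 31 + 249 = 280)
(294 + O)/(L(11) + y(23)) = (294 + 280)/(11² - 18*23) = 574/(121 - 414) = 574/(-293) = 574*(-1/293) = -574/293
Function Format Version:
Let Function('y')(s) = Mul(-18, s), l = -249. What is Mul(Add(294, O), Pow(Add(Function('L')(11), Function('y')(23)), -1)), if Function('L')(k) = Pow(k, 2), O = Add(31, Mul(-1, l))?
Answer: Rational(-574, 293) ≈ -1.9590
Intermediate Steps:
O = 280 (O = Add(31, Mul(-1, -249)) = Add(31, 249) = 280)
Mul(Add(294, O), Pow(Add(Function('L')(11), Function('y')(23)), -1)) = Mul(Add(294, 280), Pow(Add(Pow(11, 2), Mul(-18, 23)), -1)) = Mul(574, Pow(Add(121, -414), -1)) = Mul(574, Pow(-293, -1)) = Mul(574, Rational(-1, 293)) = Rational(-574, 293)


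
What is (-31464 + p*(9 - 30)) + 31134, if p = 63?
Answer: -1653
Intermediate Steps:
(-31464 + p*(9 - 30)) + 31134 = (-31464 + 63*(9 - 30)) + 31134 = (-31464 + 63*(-21)) + 31134 = (-31464 - 1323) + 31134 = -32787 + 31134 = -1653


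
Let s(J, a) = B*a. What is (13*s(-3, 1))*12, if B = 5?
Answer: 780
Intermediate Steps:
s(J, a) = 5*a
(13*s(-3, 1))*12 = (13*(5*1))*12 = (13*5)*12 = 65*12 = 780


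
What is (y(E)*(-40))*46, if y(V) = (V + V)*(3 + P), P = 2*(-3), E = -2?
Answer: -22080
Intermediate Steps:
P = -6
y(V) = -6*V (y(V) = (V + V)*(3 - 6) = (2*V)*(-3) = -6*V)
(y(E)*(-40))*46 = (-6*(-2)*(-40))*46 = (12*(-40))*46 = -480*46 = -22080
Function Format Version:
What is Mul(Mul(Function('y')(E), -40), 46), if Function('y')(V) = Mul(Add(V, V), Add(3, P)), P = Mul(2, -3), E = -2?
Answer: -22080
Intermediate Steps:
P = -6
Function('y')(V) = Mul(-6, V) (Function('y')(V) = Mul(Add(V, V), Add(3, -6)) = Mul(Mul(2, V), -3) = Mul(-6, V))
Mul(Mul(Function('y')(E), -40), 46) = Mul(Mul(Mul(-6, -2), -40), 46) = Mul(Mul(12, -40), 46) = Mul(-480, 46) = -22080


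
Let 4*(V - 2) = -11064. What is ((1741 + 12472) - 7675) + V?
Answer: 3774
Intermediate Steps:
V = -2764 (V = 2 + (¼)*(-11064) = 2 - 2766 = -2764)
((1741 + 12472) - 7675) + V = ((1741 + 12472) - 7675) - 2764 = (14213 - 7675) - 2764 = 6538 - 2764 = 3774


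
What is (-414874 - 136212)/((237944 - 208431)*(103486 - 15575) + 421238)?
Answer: -551086/2594938581 ≈ -0.00021237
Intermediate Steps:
(-414874 - 136212)/((237944 - 208431)*(103486 - 15575) + 421238) = -551086/(29513*87911 + 421238) = -551086/(2594517343 + 421238) = -551086/2594938581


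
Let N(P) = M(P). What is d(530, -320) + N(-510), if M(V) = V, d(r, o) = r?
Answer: 20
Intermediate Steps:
N(P) = P
d(530, -320) + N(-510) = 530 - 510 = 20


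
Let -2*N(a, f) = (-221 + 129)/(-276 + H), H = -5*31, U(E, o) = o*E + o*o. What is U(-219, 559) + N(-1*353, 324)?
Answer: 81915814/431 ≈ 1.9006e+5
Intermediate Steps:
U(E, o) = o**2 + E*o (U(E, o) = E*o + o**2 = o**2 + E*o)
H = -155
N(a, f) = -46/431 (N(a, f) = -(-221 + 129)/(2*(-276 - 155)) = -(-46)/(-431) = -(-46)*(-1)/431 = -1/2*92/431 = -46/431)
U(-219, 559) + N(-1*353, 324) = 559*(-219 + 559) - 46/431 = 559*340 - 46/431 = 190060 - 46/431 = 81915814/431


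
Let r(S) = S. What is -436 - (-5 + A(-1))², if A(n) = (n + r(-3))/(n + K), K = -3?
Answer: -452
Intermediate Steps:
A(n) = 1 (A(n) = (n - 3)/(n - 3) = (-3 + n)/(-3 + n) = 1)
-436 - (-5 + A(-1))² = -436 - (-5 + 1)² = -436 - 1*(-4)² = -436 - 1*16 = -436 - 16 = -452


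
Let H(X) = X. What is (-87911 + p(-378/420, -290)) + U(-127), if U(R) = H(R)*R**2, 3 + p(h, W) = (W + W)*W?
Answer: -1968097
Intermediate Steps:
p(h, W) = -3 + 2*W**2 (p(h, W) = -3 + (W + W)*W = -3 + (2*W)*W = -3 + 2*W**2)
U(R) = R**3 (U(R) = R*R**2 = R**3)
(-87911 + p(-378/420, -290)) + U(-127) = (-87911 + (-3 + 2*(-290)**2)) + (-127)**3 = (-87911 + (-3 + 2*84100)) - 2048383 = (-87911 + (-3 + 168200)) - 2048383 = (-87911 + 168197) - 2048383 = 80286 - 2048383 = -1968097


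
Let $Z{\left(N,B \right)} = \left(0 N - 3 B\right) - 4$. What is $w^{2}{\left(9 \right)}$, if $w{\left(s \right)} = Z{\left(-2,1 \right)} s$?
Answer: $3969$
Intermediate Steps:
$Z{\left(N,B \right)} = -4 - 3 B$ ($Z{\left(N,B \right)} = \left(0 - 3 B\right) - 4 = - 3 B - 4 = -4 - 3 B$)
$w{\left(s \right)} = - 7 s$ ($w{\left(s \right)} = \left(-4 - 3\right) s = - 7 s$)
$w^{2}{\left(9 \right)} = \left(\left(-7\right) 9\right)^{2} = \left(-63\right)^{2} = 3969$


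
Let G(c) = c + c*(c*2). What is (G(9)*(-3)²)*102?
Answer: 156978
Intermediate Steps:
G(c) = c + 2*c² (G(c) = c + c*(2*c) = c + 2*c²)
(G(9)*(-3)²)*102 = ((9*(1 + 2*9))*(-3)²)*102 = ((9*(1 + 18))*9)*102 = ((9*19)*9)*102 = (171*9)*102 = 1539*102 = 156978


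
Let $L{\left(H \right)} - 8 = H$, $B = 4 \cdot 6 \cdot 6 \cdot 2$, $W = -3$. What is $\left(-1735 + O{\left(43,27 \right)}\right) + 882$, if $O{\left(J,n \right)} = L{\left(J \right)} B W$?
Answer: $-44917$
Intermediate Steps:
$B = 288$ ($B = 24 \cdot 6 \cdot 2 = 144 \cdot 2 = 288$)
$L{\left(H \right)} = 8 + H$
$O{\left(J,n \right)} = -6912 - 864 J$ ($O{\left(J,n \right)} = \left(8 + J\right) 288 \left(-3\right) = \left(2304 + 288 J\right) \left(-3\right) = -6912 - 864 J$)
$\left(-1735 + O{\left(43,27 \right)}\right) + 882 = \left(-1735 - 44064\right) + 882 = -45799 + 882 = -44917$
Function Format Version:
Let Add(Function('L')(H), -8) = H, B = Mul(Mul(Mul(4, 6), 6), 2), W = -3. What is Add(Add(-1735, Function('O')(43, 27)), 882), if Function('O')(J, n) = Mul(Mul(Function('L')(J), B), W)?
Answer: -44917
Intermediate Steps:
B = 288 (B = Mul(Mul(24, 6), 2) = Mul(144, 2) = 288)
Function('L')(H) = Add(8, H)
Function('O')(J, n) = Add(-6912, Mul(-864, J)) (Function('O')(J, n) = Mul(Mul(Add(8, J), 288), -3) = Mul(Add(2304, Mul(288, J)), -3) = Add(-6912, Mul(-864, J)))
Add(Add(-1735, Function('O')(43, 27)), 882) = Add(Add(-1735, Add(-6912, Mul(-864, 43))), 882) = Add(Add(-1735, Add(-6912, -37152)), 882) = Add(Add(-1735, -44064), 882) = Add(-45799, 882) = -44917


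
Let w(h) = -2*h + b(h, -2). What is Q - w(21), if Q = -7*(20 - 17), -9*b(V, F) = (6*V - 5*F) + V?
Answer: 346/9 ≈ 38.444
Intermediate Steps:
b(V, F) = -7*V/9 + 5*F/9 (b(V, F) = -((6*V - 5*F) + V)/9 = -((-5*F + 6*V) + V)/9 = -(-5*F + 7*V)/9 = -7*V/9 + 5*F/9)
w(h) = -10/9 - 25*h/9 (w(h) = -2*h + (-7*h/9 + (5/9)*(-2)) = -2*h + (-7*h/9 - 10/9) = -2*h + (-10/9 - 7*h/9) = -10/9 - 25*h/9)
Q = -21 (Q = -7*3 = -21)
Q - w(21) = -21 - (-10/9 - 25/9*21) = -21 - (-10/9 - 175/3) = -21 - 1*(-535/9) = -21 + 535/9 = 346/9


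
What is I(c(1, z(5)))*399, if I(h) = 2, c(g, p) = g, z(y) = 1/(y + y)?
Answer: 798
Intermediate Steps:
z(y) = 1/(2*y)
I(c(1, z(5)))*399 = 2*399 = 798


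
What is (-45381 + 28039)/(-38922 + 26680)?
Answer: 8671/6121 ≈ 1.4166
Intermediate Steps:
(-45381 + 28039)/(-38922 + 26680) = -17342/(-12242) = -17342*(-1/12242) = 8671/6121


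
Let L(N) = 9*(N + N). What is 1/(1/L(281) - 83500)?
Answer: -5058/422342999 ≈ -1.1976e-5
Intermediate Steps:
L(N) = 18*N (L(N) = 9*(2*N) = 18*N)
1/(1/L(281) - 83500) = 1/(1/(18*281) - 83500) = 1/(1/5058 - 83500) = 1/(-422342999/5058) = -5058/422342999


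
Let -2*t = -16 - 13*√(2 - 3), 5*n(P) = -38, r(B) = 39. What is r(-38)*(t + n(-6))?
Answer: 78/5 + 507*I/2 ≈ 15.6 + 253.5*I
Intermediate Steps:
n(P) = -38/5 (n(P) = (⅕)*(-38) = -38/5)
t = 8 + 13*I/2 (t = -(-16 - 13*√(2 - 3))/2 = -(-16 - 13*I)/2 = 8 + 13*I/2 ≈ 8.0 + 6.5*I)
r(-38)*(t + n(-6)) = 39*((8 + 13*I/2) - 38/5) = 39*(⅖ + 13*I/2) = 78/5 + 507*I/2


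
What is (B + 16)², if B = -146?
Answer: 16900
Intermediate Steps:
(B + 16)² = (-146 + 16)² = (-130)² = 16900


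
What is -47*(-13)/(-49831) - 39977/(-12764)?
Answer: 1984295083/636042884 ≈ 3.1198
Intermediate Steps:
-47*(-13)/(-49831) - 39977/(-12764) = 611*(-1/49831) - 39977*(-1/12764) = -611/49831 + 39977/12764 = 1984295083/636042884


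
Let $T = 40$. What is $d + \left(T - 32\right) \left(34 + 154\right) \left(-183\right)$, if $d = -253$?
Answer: $-275485$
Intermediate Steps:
$d + \left(T - 32\right) \left(34 + 154\right) \left(-183\right) = -253 + \left(40 - 32\right) \left(34 + 154\right) \left(-183\right) = -253 + 8 \cdot 188 \left(-183\right) = -253 + 1504 \left(-183\right) = -253 - 275232 = -275485$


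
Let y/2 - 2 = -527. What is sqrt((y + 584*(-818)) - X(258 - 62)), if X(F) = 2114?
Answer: 2*I*sqrt(120219) ≈ 693.45*I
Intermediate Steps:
y = -1050 (y = 4 + 2*(-527) = 4 - 1054 = -1050)
sqrt((y + 584*(-818)) - X(258 - 62)) = sqrt((-1050 + 584*(-818)) - 1*2114) = sqrt((-1050 - 477712) - 2114) = sqrt(-478762 - 2114) = sqrt(-480876) = 2*I*sqrt(120219)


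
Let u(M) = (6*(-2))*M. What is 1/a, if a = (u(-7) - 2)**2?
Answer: 1/6724 ≈ 0.00014872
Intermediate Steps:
u(M) = -12*M
a = 6724 (a = (-12*(-7) - 2)**2 = (84 - 2)**2 = 82**2 = 6724)
1/a = 1/6724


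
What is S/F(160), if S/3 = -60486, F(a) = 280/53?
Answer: -4808637/140 ≈ -34347.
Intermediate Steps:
F(a) = 280/53 (F(a) = 280*(1/53) = 280/53)
S = -181458 (S = 3*(-60486) = -181458)
S/F(160) = -181458/280/53 = -181458*53/280 = -4808637/140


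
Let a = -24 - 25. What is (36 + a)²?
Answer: 169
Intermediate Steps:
a = -49
(36 + a)² = (36 - 49)² = (-13)² = 169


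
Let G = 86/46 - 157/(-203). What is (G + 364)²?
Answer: 2930450964736/21799561 ≈ 1.3443e+5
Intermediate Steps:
G = 12340/4669 (G = 86*(1/46) - 157*(-1/203) = 43/23 + 157/203 = 12340/4669 ≈ 2.6430)
(G + 364)² = (12340/4669 + 364)² = (1711856/4669)² = 2930450964736/21799561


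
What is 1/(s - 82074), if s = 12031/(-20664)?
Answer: -20664/1695989167 ≈ -1.2184e-5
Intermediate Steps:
s = -12031/20664 (s = 12031*(-1/20664) = -12031/20664 ≈ -0.58222)
1/(s - 82074) = 1/(-12031/20664 - 82074) = 1/(-1695989167/20664) = -20664/1695989167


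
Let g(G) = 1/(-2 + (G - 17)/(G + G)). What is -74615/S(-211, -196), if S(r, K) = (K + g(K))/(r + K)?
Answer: -17340302155/112308 ≈ -1.5440e+5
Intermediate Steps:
g(G) = 1/(-2 + (-17 + G)/(2*G)) (g(G) = 1/(-2 + (-17 + G)/((2*G))) = 1/(-2 + (-17 + G)*(1/(2*G))) = 1/(-2 + (-17 + G)/(2*G)))
S(r, K) = (K - 2*K/(17 + 3*K))/(K + r) (S(r, K) = (K - 2*K/(17 + 3*K))/(r + K) = (K - 2*K/(17 + 3*K))/(K + r))
-74615/S(-211, -196) = -74615*(-(-196 - 211)*(17 + 3*(-196))/(588*(5 - 196))) = -74615/(3*(-196)*(-191)/((17 - 588)*(-407))) = -74615/(3*(-196)*(-1/407)*(-191)/(-571)) = -74615/(3*(-196)*(-1/571)*(-1/407)*(-191)) = -74615/112308/232397 = -74615*232397/112308 = -17340302155/112308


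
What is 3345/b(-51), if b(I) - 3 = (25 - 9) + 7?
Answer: 3345/26 ≈ 128.65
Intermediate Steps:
b(I) = 26 (b(I) = 3 + ((25 - 9) + 7) = 3 + (16 + 7) = 3 + 23 = 26)
3345/b(-51) = 3345/26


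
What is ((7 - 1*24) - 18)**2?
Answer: 1225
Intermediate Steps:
((7 - 1*24) - 18)**2 = ((7 - 24) - 18)**2 = (-17 - 18)**2 = (-35)**2 = 1225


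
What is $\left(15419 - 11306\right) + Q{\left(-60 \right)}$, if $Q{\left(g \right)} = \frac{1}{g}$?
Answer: $\frac{246779}{60} \approx 4113.0$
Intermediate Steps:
$\left(15419 - 11306\right) + Q{\left(-60 \right)} = \left(15419 - 11306\right) + \frac{1}{-60} = 4113 - \frac{1}{60} = \frac{246779}{60}$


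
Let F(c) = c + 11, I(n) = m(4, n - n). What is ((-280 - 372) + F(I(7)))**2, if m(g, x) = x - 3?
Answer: 414736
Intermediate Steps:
m(g, x) = -3 + x
I(n) = -3 (I(n) = -3 + (n - n) = -3 + 0 = -3)
F(c) = 11 + c
((-280 - 372) + F(I(7)))**2 = ((-280 - 372) + (11 - 3))**2 = (-652 + 8)**2 = (-644)**2 = 414736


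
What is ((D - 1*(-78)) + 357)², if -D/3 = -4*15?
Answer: 378225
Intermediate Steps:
D = 180 (D = -(-12)*15 = -3*(-60) = 180)
((D - 1*(-78)) + 357)² = ((180 - 1*(-78)) + 357)² = ((180 + 78) + 357)² = (258 + 357)² = 615² = 378225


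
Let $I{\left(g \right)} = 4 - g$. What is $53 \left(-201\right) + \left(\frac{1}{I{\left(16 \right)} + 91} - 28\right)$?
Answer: $- \frac{843798}{79} \approx -10681.0$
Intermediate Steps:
$53 \left(-201\right) + \left(\frac{1}{I{\left(16 \right)} + 91} - 28\right) = 53 \left(-201\right) + \left(\frac{1}{\left(4 - 16\right) + 91} - 28\right) = -10653 - \left(28 - \frac{1}{\left(4 - 16\right) + 91}\right) = -10653 - \left(28 - \frac{1}{-12 + 91}\right) = -10653 - \left(28 - \frac{1}{79}\right) = -10653 + \left(\frac{1}{79} - 28\right) = -10653 - \frac{2211}{79} = - \frac{843798}{79}$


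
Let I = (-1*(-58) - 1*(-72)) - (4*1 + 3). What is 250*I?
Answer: 30750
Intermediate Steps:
I = 123 (I = (58 + 72) - (4 + 3) = 130 - 1*7 = 130 - 7 = 123)
250*I = 250*123 = 30750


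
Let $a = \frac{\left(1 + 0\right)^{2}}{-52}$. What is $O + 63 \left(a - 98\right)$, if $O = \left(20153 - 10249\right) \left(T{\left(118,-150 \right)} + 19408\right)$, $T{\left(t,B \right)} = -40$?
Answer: $\frac{9974353833}{52} \approx 1.9181 \cdot 10^{8}$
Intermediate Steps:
$a = - \frac{1}{52}$ ($a = 1^{2} \left(- \frac{1}{52}\right) = 1 \left(- \frac{1}{52}\right) = - \frac{1}{52} \approx -0.019231$)
$O = 191820672$ ($O = \left(20153 - 10249\right) \left(-40 + 19408\right) = 9904 \cdot 19368 = 191820672$)
$O + 63 \left(a - 98\right) = 191820672 + 63 \left(- \frac{1}{52} - 98\right) = 191820672 + 63 \left(- \frac{5097}{52}\right) = 191820672 - \frac{321111}{52} = \frac{9974353833}{52}$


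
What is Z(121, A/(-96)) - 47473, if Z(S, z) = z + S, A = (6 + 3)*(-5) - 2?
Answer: -4545745/96 ≈ -47352.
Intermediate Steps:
A = -47 (A = 9*(-5) - 2 = -45 - 2 = -47)
Z(S, z) = S + z
Z(121, A/(-96)) - 47473 = (121 - 47/(-96)) - 47473 = (121 - 47*(-1/96)) - 47473 = (121 + 47/96) - 47473 = 11663/96 - 47473 = -4545745/96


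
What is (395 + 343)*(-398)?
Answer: -293724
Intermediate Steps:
(395 + 343)*(-398) = 738*(-398) = -293724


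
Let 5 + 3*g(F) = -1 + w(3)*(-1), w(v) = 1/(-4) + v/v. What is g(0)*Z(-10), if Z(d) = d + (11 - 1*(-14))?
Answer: -135/4 ≈ -33.750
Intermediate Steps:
Z(d) = 25 + d (Z(d) = d + (11 + 14) = d + 25 = 25 + d)
w(v) = 3/4 (w(v) = 1*(-1/4) + 1 = -1/4 + 1 = 3/4)
g(F) = -9/4 (g(F) = -5/3 + (-1 + (3/4)*(-1))/3 = -5/3 + (-1 - 3/4)/3 = -5/3 + (1/3)*(-7/4) = -5/3 - 7/12 = -9/4)
g(0)*Z(-10) = -9*(25 - 10)/4 = -9/4*15 = -135/4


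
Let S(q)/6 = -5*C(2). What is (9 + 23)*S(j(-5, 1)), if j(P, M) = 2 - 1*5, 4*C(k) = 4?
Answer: -960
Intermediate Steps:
C(k) = 1 (C(k) = (1/4)*4 = 1)
j(P, M) = -3 (j(P, M) = 2 - 5 = -3)
S(q) = -30 (S(q) = 6*(-5*1) = 6*(-5) = -30)
(9 + 23)*S(j(-5, 1)) = (9 + 23)*(-30) = 32*(-30) = -960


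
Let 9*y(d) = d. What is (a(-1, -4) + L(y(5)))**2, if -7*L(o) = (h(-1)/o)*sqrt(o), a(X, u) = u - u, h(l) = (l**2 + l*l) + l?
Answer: 9/245 ≈ 0.036735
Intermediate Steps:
h(l) = l + 2*l**2 (h(l) = (l**2 + l**2) + l = 2*l**2 + l = l + 2*l**2)
a(X, u) = 0
y(d) = d/9
L(o) = -1/(7*sqrt(o)) (L(o) = -(-(1 + 2*(-1)))/o*sqrt(o)/7 = -(-(1 - 2))/o*sqrt(o)/7 = -(-1*(-1))/o*sqrt(o)/7 = -1/o*sqrt(o)/7 = -sqrt(o)/(7*o) = -1/(7*sqrt(o)))
(a(-1, -4) + L(y(5)))**2 = (0 - 3*sqrt(5)/5/7)**2 = (0 - 3*sqrt(5)/35)**2 = (-3*sqrt(5)/35)**2 = 9/245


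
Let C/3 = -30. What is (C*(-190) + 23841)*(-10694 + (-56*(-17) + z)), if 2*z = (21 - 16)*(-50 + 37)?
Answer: -800355609/2 ≈ -4.0018e+8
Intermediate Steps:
C = -90 (C = 3*(-30) = -90)
z = -65/2 (z = ((21 - 16)*(-50 + 37))/2 = (5*(-13))/2 = (1/2)*(-65) = -65/2 ≈ -32.500)
(C*(-190) + 23841)*(-10694 + (-56*(-17) + z)) = (-90*(-190) + 23841)*(-10694 + (-56*(-17) - 65/2)) = (17100 + 23841)*(-10694 + (952 - 65/2)) = 40941*(-10694 + 1839/2) = 40941*(-19549/2) = -800355609/2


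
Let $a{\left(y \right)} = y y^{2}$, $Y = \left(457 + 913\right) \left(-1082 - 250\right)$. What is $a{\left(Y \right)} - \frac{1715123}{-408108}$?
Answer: $- \frac{2479987456126645667916877}{408108} \approx -6.0768 \cdot 10^{18}$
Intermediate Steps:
$Y = -1824840$ ($Y = 1370 \left(-1332\right) = -1824840$)
$a{\left(y \right)} = y^{3}$
$a{\left(Y \right)} - \frac{1715123}{-408108} = \left(-1824840\right)^{3} - \frac{1715123}{-408108} = -6076792065155904000 - 1715123 \left(- \frac{1}{408108}\right) = -6076792065155904000 - - \frac{1715123}{408108} = -6076792065155904000 + \frac{1715123}{408108} = - \frac{2479987456126645667916877}{408108}$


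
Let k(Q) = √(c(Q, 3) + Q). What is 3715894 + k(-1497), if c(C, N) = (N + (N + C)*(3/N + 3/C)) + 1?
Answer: 3715894 + I*√743020481/499 ≈ 3.7159e+6 + 54.626*I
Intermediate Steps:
c(C, N) = 1 + N + (C + N)*(3/C + 3/N) (c(C, N) = (N + (C + N)*(3/C + 3/N)) + 1 = 1 + N + (C + N)*(3/C + 3/N))
k(Q) = √(4 + Q + (3 + Q)²/Q) (k(Q) = √((1 + 3 + 3*(Q + 3)²/(Q*3)) + Q) = √((1 + 3 + 3*(⅓)*(3 + Q)²/Q) + Q) = √((1 + 3 + (3 + Q)²/Q) + Q) = √((4 + (3 + Q)²/Q) + Q) = √(4 + Q + (3 + Q)²/Q))
3715894 + k(-1497) = 3715894 + √(10 + 2*(-1497) + 9/(-1497)) = 3715894 + √(10 - 2994 + 9*(-1/1497)) = 3715894 + √(10 - 2994 - 3/499) = 3715894 + √(-1489019/499) = 3715894 + I*√743020481/499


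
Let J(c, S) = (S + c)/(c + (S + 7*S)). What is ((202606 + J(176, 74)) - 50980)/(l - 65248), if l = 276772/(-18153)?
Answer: -352316503959/151644635648 ≈ -2.3233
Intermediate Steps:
l = -276772/18153 (l = 276772*(-1/18153) = -276772/18153 ≈ -15.247)
J(c, S) = (S + c)/(c + 8*S)
((202606 + J(176, 74)) - 50980)/(l - 65248) = ((202606 + (74 + 176)/(176 + 8*74)) - 50980)/(-276772/18153 - 65248) = ((202606 + 250/(176 + 592)) - 50980)/(-1184723716/18153) = ((202606 + 250/768) - 50980)*(-18153/1184723716) = ((202606 + (1/768)*250) - 50980)*(-18153/1184723716) = ((202606 + 125/384) - 50980)*(-18153/1184723716) = (77800829/384 - 50980)*(-18153/1184723716) = (58224509/384)*(-18153/1184723716) = -352316503959/151644635648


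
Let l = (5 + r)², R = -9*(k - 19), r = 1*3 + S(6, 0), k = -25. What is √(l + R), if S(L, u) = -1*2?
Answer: 12*√3 ≈ 20.785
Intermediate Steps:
S(L, u) = -2
r = 1 (r = 1*3 - 2 = 3 - 2 = 1)
R = 396 (R = -9*(-25 - 19) = -9*(-44) = 396)
l = 36 (l = (5 + 1)² = 6² = 36)
√(l + R) = √(36 + 396) = √432 = 12*√3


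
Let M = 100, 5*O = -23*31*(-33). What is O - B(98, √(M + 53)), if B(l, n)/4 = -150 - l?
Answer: 28489/5 ≈ 5697.8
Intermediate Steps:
O = 23529/5 (O = (-23*31*(-33))/5 = (-713*(-33))/5 = (⅕)*23529 = 23529/5 ≈ 4705.8)
B(l, n) = -600 - 4*l (B(l, n) = 4*(-150 - l) = -600 - 4*l)
O - B(98, √(M + 53)) = 23529/5 - (-600 - 4*98) = 23529/5 - (-600 - 392) = 23529/5 - 1*(-992) = 23529/5 + 992 = 28489/5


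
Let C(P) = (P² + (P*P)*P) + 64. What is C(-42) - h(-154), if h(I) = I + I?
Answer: -71952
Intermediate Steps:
h(I) = 2*I
C(P) = 64 + P² + P³ (C(P) = (P² + P²*P) + 64 = (P² + P³) + 64 = 64 + P² + P³)
C(-42) - h(-154) = (64 + (-42)² + (-42)³) - 2*(-154) = (64 + 1764 - 74088) - 1*(-308) = -72260 + 308 = -71952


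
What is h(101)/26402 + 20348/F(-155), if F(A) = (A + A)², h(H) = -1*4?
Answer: 67105437/317154025 ≈ 0.21159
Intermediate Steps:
h(H) = -4
F(A) = 4*A² (F(A) = (2*A)² = 4*A²)
h(101)/26402 + 20348/F(-155) = -4/26402 + 20348/((4*(-155)²)) = -4*1/26402 + 20348/((4*24025)) = -2/13201 + 20348/96100 = -2/13201 + 20348*(1/96100) = -2/13201 + 5087/24025 = 67105437/317154025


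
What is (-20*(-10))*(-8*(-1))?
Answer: 1600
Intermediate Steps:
(-20*(-10))*(-8*(-1)) = 200*8 = 1600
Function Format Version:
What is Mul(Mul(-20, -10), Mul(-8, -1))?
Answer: 1600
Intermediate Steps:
Mul(Mul(-20, -10), Mul(-8, -1)) = Mul(200, 8) = 1600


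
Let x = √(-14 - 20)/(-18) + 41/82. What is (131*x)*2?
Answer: 131 - 131*I*√34/9 ≈ 131.0 - 84.873*I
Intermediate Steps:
x = ½ - I*√34/18 (x = √(-34)*(-1/18) + 41*(1/82) = (I*√34)*(-1/18) + ½ = -I*√34/18 + ½ = ½ - I*√34/18 ≈ 0.5 - 0.32394*I)
(131*x)*2 = (131*(½ - I*√34/18))*2 = (131/2 - 131*I*√34/18)*2 = 131 - 131*I*√34/9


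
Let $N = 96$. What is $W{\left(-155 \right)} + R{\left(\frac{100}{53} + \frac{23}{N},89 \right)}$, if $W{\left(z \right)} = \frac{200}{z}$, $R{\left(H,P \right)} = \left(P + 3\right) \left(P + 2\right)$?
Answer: $\frac{259492}{31} \approx 8370.7$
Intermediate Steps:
$R{\left(H,P \right)} = \left(2 + P\right) \left(3 + P\right)$ ($R{\left(H,P \right)} = \left(3 + P\right) \left(2 + P\right) = \left(2 + P\right) \left(3 + P\right)$)
$W{\left(-155 \right)} + R{\left(\frac{100}{53} + \frac{23}{N},89 \right)} = \frac{200}{-155} + \left(6 + 89^{2} + 5 \cdot 89\right) = 200 \left(- \frac{1}{155}\right) + \left(6 + 7921 + 445\right) = - \frac{40}{31} + 8372 = \frac{259492}{31}$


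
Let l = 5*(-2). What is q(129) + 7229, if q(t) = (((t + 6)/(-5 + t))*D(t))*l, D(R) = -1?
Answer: 448873/62 ≈ 7239.9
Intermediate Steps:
l = -10
q(t) = 10*(6 + t)/(-5 + t) (q(t) = (((t + 6)/(-5 + t))*(-1))*(-10) = (((6 + t)/(-5 + t))*(-1))*(-10) = -(6 + t)/(-5 + t)*(-10) = 10*(6 + t)/(-5 + t))
q(129) + 7229 = 10*(6 + 129)/(-5 + 129) + 7229 = 10*135/124 + 7229 = 10*(1/124)*135 + 7229 = 675/62 + 7229 = 448873/62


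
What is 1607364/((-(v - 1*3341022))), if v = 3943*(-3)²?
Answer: 535788/1101845 ≈ 0.48626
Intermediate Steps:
v = 35487 (v = 3943*9 = 35487)
1607364/((-(v - 1*3341022))) = 1607364/((-(35487 - 1*3341022))) = 1607364/((-(35487 - 3341022))) = 1607364/((-1*(-3305535))) = 1607364/3305535 = 1607364*(1/3305535) = 535788/1101845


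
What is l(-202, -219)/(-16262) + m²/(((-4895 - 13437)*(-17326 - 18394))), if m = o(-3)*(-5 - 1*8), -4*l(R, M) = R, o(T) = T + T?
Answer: -87684637/28320923480 ≈ -0.0030961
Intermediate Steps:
o(T) = 2*T
l(R, M) = -R/4
m = 78 (m = (2*(-3))*(-5 - 1*8) = -6*(-5 - 8) = -6*(-13) = 78)
l(-202, -219)/(-16262) + m²/(((-4895 - 13437)*(-17326 - 18394))) = -¼*(-202)/(-16262) + 78²/(((-4895 - 13437)*(-17326 - 18394))) = (101/2)*(-1/16262) + 6084/((-18332*(-35720))) = -101/32524 + 6084/654819040 = -101/32524 + 6084*(1/654819040) = -101/32524 + 1521/163704760 = -87684637/28320923480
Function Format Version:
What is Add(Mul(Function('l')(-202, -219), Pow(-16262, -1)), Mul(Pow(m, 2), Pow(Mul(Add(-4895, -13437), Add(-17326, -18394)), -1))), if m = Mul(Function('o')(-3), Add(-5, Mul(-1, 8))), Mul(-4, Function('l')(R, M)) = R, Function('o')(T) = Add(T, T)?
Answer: Rational(-87684637, 28320923480) ≈ -0.0030961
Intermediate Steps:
Function('o')(T) = Mul(2, T)
Function('l')(R, M) = Mul(Rational(-1, 4), R)
m = 78 (m = Mul(Mul(2, -3), Add(-5, Mul(-1, 8))) = Mul(-6, Add(-5, -8)) = Mul(-6, -13) = 78)
Add(Mul(Function('l')(-202, -219), Pow(-16262, -1)), Mul(Pow(m, 2), Pow(Mul(Add(-4895, -13437), Add(-17326, -18394)), -1))) = Add(Mul(Mul(Rational(-1, 4), -202), Pow(-16262, -1)), Mul(Pow(78, 2), Pow(Mul(Add(-4895, -13437), Add(-17326, -18394)), -1))) = Add(Mul(Rational(101, 2), Rational(-1, 16262)), Mul(6084, Pow(Mul(-18332, -35720), -1))) = Add(Rational(-101, 32524), Mul(6084, Pow(654819040, -1))) = Add(Rational(-101, 32524), Mul(6084, Rational(1, 654819040))) = Add(Rational(-101, 32524), Rational(1521, 163704760)) = Rational(-87684637, 28320923480)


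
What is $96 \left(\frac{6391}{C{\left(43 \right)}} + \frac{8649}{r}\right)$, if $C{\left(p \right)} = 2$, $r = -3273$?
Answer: $\frac{334407120}{1091} \approx 3.0651 \cdot 10^{5}$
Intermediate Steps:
$96 \left(\frac{6391}{C{\left(43 \right)}} + \frac{8649}{r}\right) = 96 \left(\frac{6391}{2} + \frac{8649}{-3273}\right) = 96 \left(6391 \cdot \frac{1}{2} + 8649 \left(- \frac{1}{3273}\right)\right) = 96 \left(\frac{6391}{2} - \frac{2883}{1091}\right) = 96 \cdot \frac{6966815}{2182} = \frac{334407120}{1091}$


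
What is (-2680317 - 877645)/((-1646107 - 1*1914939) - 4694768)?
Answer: 1778981/4127907 ≈ 0.43096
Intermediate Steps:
(-2680317 - 877645)/((-1646107 - 1*1914939) - 4694768) = -3557962/((-1646107 - 1914939) - 4694768) = -3557962/(-3561046 - 4694768) = -3557962/(-8255814) = -3557962*(-1/8255814) = 1778981/4127907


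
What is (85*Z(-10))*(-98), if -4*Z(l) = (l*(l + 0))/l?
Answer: -20825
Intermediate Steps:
Z(l) = -l/4 (Z(l) = -l*(l + 0)/(4*l) = -l*l/(4*l) = -l²/(4*l) = -l/4)
(85*Z(-10))*(-98) = (85*(-¼*(-10)))*(-98) = (85*(5/2))*(-98) = (425/2)*(-98) = -20825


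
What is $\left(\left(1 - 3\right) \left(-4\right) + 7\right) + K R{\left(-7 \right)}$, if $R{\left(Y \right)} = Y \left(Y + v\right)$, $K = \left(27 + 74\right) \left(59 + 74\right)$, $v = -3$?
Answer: $940325$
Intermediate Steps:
$K = 13433$ ($K = 101 \cdot 133 = 13433$)
$R{\left(Y \right)} = Y \left(-3 + Y\right)$ ($R{\left(Y \right)} = Y \left(Y - 3\right) = Y \left(-3 + Y\right)$)
$\left(\left(1 - 3\right) \left(-4\right) + 7\right) + K R{\left(-7 \right)} = \left(\left(1 - 3\right) \left(-4\right) + 7\right) + 13433 \left(- 7 \left(-3 - 7\right)\right) = \left(\left(1 - 3\right) \left(-4\right) + 7\right) + 13433 \left(\left(-7\right) \left(-10\right)\right) = \left(\left(-2\right) \left(-4\right) + 7\right) + 13433 \cdot 70 = \left(8 + 7\right) + 940310 = 15 + 940310 = 940325$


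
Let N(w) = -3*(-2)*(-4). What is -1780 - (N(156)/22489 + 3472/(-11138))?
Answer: -222890234420/125241241 ≈ -1779.7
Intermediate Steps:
N(w) = -24 (N(w) = 6*(-4) = -24)
-1780 - (N(156)/22489 + 3472/(-11138)) = -1780 - (-24/22489 + 3472/(-11138)) = -1780 - (-24*1/22489 + 3472*(-1/11138)) = -1780 - (-24/22489 - 1736/5569) = -1780 - 1*(-39174560/125241241) = -1780 + 39174560/125241241 = -222890234420/125241241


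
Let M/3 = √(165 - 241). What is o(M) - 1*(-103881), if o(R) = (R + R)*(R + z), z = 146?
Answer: 102513 + 1752*I*√19 ≈ 1.0251e+5 + 7636.8*I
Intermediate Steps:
M = 6*I*√19 (M = 3*√(165 - 241) = 3*√(-76) = 3*(2*I*√19) = 6*I*√19 ≈ 26.153*I)
o(R) = 2*R*(146 + R) (o(R) = (R + R)*(R + 146) = (2*R)*(146 + R) = 2*R*(146 + R))
o(M) - 1*(-103881) = 2*(6*I*√19)*(146 + 6*I*√19) - 1*(-103881) = 12*I*√19*(146 + 6*I*√19) + 103881 = 103881 + 12*I*√19*(146 + 6*I*√19)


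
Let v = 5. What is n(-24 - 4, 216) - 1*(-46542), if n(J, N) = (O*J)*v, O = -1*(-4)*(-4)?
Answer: 48782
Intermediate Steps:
O = -16 (O = 4*(-4) = -16)
n(J, N) = -80*J (n(J, N) = -16*J*5 = -80*J)
n(-24 - 4, 216) - 1*(-46542) = -80*(-24 - 4) - 1*(-46542) = -80*(-28) + 46542 = 2240 + 46542 = 48782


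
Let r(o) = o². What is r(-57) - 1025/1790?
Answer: 1162937/358 ≈ 3248.4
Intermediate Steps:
r(-57) - 1025/1790 = (-57)² - 1025/1790 = 3249 - 1025*1/1790 = 3249 - 205/358 = 1162937/358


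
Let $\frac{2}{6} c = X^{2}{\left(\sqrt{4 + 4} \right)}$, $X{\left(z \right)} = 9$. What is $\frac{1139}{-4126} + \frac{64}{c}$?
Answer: $- \frac{12713}{1002618} \approx -0.01268$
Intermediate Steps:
$c = 243$ ($c = 3 \cdot 9^{2} = 3 \cdot 81 = 243$)
$\frac{1139}{-4126} + \frac{64}{c} = \frac{1139}{-4126} + \frac{64}{243} = 1139 \left(- \frac{1}{4126}\right) + 64 \cdot \frac{1}{243} = - \frac{1139}{4126} + \frac{64}{243} = - \frac{12713}{1002618}$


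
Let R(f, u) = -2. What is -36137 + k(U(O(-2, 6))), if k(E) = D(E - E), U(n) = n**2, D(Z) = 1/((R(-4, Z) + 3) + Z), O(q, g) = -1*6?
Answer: -36136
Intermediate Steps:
O(q, g) = -6
D(Z) = 1/(1 + Z) (D(Z) = 1/((-2 + 3) + Z) = 1/(1 + Z))
k(E) = 1 (k(E) = 1/(1 + (E - E)) = 1/(1 + 0) = 1/1 = 1)
-36137 + k(U(O(-2, 6))) = -36137 + 1 = -36136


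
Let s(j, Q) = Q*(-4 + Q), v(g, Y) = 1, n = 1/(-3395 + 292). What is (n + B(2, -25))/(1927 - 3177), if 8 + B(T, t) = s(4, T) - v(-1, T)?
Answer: 4034/387875 ≈ 0.010400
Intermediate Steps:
n = -1/3103 (n = 1/(-3103) = -1/3103 ≈ -0.00032227)
B(T, t) = -9 + T*(-4 + T) (B(T, t) = -8 + (T*(-4 + T) - 1*1) = -8 + (T*(-4 + T) - 1) = -8 + (-1 + T*(-4 + T)) = -9 + T*(-4 + T))
(n + B(2, -25))/(1927 - 3177) = (-1/3103 + (-9 + 2*(-4 + 2)))/(1927 - 3177) = (-1/3103 + (-9 + 2*(-2)))/(-1250) = (-1/3103 + (-9 - 4))*(-1/1250) = (-1/3103 - 13)*(-1/1250) = -40340/3103*(-1/1250) = 4034/387875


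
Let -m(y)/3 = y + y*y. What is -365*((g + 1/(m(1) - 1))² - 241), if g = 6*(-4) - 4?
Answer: -9855000/49 ≈ -2.0112e+5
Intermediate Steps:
m(y) = -3*y - 3*y² (m(y) = -3*(y + y*y) = -3*(y + y²) = -3*y - 3*y²)
g = -28 (g = -24 - 4 = -28)
-365*((g + 1/(m(1) - 1))² - 241) = -365*((-28 + 1/(-3*1*(1 + 1) - 1))² - 241) = -365*((-28 + 1/(-3*1*2 - 1))² - 241) = -365*((-28 + 1/(-6 - 1))² - 241) = -365*((-28 + 1/(-7))² - 241) = -365*((-28 - ⅐)² - 241) = -365*((-197/7)² - 241) = -365*(38809/49 - 241) = -365*27000/49 = -9855000/49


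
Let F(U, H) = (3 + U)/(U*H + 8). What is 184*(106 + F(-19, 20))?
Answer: 1814608/93 ≈ 19512.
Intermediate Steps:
F(U, H) = (3 + U)/(8 + H*U) (F(U, H) = (3 + U)/(H*U + 8) = (3 + U)/(8 + H*U))
184*(106 + F(-19, 20)) = 184*(106 + (3 - 19)/(8 + 20*(-19))) = 184*(106 - 16/(8 - 380)) = 184*(106 - 16/(-372)) = 184*(106 - 1/372*(-16)) = 184*(106 + 4/93) = 184*(9862/93) = 1814608/93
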